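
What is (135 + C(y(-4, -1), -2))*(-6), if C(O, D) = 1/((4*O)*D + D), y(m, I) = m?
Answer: -4051/5 ≈ -810.20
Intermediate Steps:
C(O, D) = 1/(D + 4*D*O) (C(O, D) = 1/(4*D*O + D) = 1/(D + 4*D*O))
(135 + C(y(-4, -1), -2))*(-6) = (135 + 1/((-2)*(1 + 4*(-4))))*(-6) = (135 - 1/(2*(1 - 16)))*(-6) = (135 - ½/(-15))*(-6) = (135 - ½*(-1/15))*(-6) = (135 + 1/30)*(-6) = (4051/30)*(-6) = -4051/5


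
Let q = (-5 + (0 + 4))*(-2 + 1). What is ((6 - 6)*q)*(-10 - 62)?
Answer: 0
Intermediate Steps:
q = 1 (q = (-5 + 4)*(-1) = -1*(-1) = 1)
((6 - 6)*q)*(-10 - 62) = ((6 - 6)*1)*(-10 - 62) = (0*1)*(-72) = 0*(-72) = 0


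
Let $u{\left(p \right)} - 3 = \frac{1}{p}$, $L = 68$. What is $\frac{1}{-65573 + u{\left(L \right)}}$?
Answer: $- \frac{68}{4458759} \approx -1.5251 \cdot 10^{-5}$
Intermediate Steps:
$u{\left(p \right)} = 3 + \frac{1}{p}$
$\frac{1}{-65573 + u{\left(L \right)}} = \frac{1}{-65573 + \left(3 + \frac{1}{68}\right)} = \frac{1}{-65573 + \frac{205}{68}} = \frac{1}{- \frac{4458759}{68}} = - \frac{68}{4458759}$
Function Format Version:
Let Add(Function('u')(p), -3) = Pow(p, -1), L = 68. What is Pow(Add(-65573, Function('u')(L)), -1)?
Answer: Rational(-68, 4458759) ≈ -1.5251e-5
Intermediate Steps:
Function('u')(p) = Add(3, Pow(p, -1))
Pow(Add(-65573, Function('u')(L)), -1) = Pow(Add(-65573, Add(3, Pow(68, -1))), -1) = Pow(Add(-65573, Add(3, Rational(1, 68))), -1) = Pow(Add(-65573, Rational(205, 68)), -1) = Pow(Rational(-4458759, 68), -1) = Rational(-68, 4458759)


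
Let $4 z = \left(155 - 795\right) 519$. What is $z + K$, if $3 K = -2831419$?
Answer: $- \frac{3080539}{3} \approx -1.0268 \cdot 10^{6}$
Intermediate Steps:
$K = - \frac{2831419}{3}$ ($K = \frac{1}{3} \left(-2831419\right) = - \frac{2831419}{3} \approx -9.4381 \cdot 10^{5}$)
$z = -83040$ ($z = \frac{\left(155 - 795\right) 519}{4} = \frac{\left(-640\right) 519}{4} = \frac{1}{4} \left(-332160\right) = -83040$)
$z + K = -83040 - \frac{2831419}{3} = - \frac{3080539}{3}$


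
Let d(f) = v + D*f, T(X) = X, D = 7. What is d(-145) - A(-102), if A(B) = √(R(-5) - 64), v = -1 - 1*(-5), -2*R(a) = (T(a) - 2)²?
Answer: -1011 - I*√354/2 ≈ -1011.0 - 9.4074*I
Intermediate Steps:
R(a) = -(-2 + a)²/2 (R(a) = -(a - 2)²/2 = -(-2 + a)²/2)
v = 4 (v = -1 + 5 = 4)
A(B) = I*√354/2 (A(B) = √(-(-2 - 5)²/2 - 64) = √(-½*(-7)² - 64) = √(-½*49 - 64) = √(-49/2 - 64) = √(-177/2) = I*√354/2)
d(f) = 4 + 7*f
d(-145) - A(-102) = (4 + 7*(-145)) - I*√354/2 = (4 - 1015) - I*√354/2 = -1011 - I*√354/2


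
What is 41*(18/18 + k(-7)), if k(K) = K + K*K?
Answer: 1763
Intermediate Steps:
k(K) = K + K**2
41*(18/18 + k(-7)) = 41*(18/18 - 7*(1 - 7)) = 41*(18*(1/18) - 7*(-6)) = 41*(1 + 42) = 41*43 = 1763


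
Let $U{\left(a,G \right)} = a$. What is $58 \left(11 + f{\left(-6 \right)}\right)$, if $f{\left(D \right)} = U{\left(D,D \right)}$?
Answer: $290$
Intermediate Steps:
$f{\left(D \right)} = D$
$58 \left(11 + f{\left(-6 \right)}\right) = 58 \left(11 - 6\right) = 58 \cdot 5 = 290$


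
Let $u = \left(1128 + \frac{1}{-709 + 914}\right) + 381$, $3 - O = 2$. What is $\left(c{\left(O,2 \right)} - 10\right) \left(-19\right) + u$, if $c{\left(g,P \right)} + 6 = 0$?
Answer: $\frac{371666}{205} \approx 1813.0$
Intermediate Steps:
$O = 1$ ($O = 3 - 2 = 1$)
$c{\left(g,P \right)} = -6$ ($c{\left(g,P \right)} = -6 + 0 = -6$)
$u = \frac{309346}{205}$ ($u = \left(1128 + \frac{1}{205}\right) + 381 = \frac{231241}{205} + 381 = \frac{309346}{205} \approx 1509.0$)
$\left(c{\left(O,2 \right)} - 10\right) \left(-19\right) + u = \left(-6 - 10\right) \left(-19\right) + \frac{309346}{205} = \left(-16\right) \left(-19\right) + \frac{309346}{205} = 304 + \frac{309346}{205} = \frac{371666}{205}$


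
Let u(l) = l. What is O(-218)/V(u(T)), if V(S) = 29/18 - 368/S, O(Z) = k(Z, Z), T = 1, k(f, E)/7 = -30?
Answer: 756/1319 ≈ 0.57316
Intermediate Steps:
k(f, E) = -210 (k(f, E) = 7*(-30) = -210)
O(Z) = -210
V(S) = 29/18 - 368/S (V(S) = 29*(1/18) - 368/S = 29/18 - 368/S)
O(-218)/V(u(T)) = -210/(29/18 - 368/1) = -210/(29/18 - 368*1) = -210/(29/18 - 368) = -210/(-6595/18) = -210*(-18/6595) = 756/1319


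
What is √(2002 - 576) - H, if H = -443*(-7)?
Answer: -3101 + √1426 ≈ -3063.2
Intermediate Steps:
H = 3101
√(2002 - 576) - H = √(2002 - 576) - 1*3101 = √1426 - 3101 = -3101 + √1426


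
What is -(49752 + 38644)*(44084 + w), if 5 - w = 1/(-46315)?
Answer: -180503044054256/46315 ≈ -3.8973e+9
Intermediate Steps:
w = 231576/46315 (w = 5 - 1/(-46315) = 5 - 1*(-1/46315) = 5 + 1/46315 = 231576/46315 ≈ 5.0000)
-(49752 + 38644)*(44084 + w) = -(49752 + 38644)*(44084 + 231576/46315) = -88396*2041982036/46315 = -1*180503044054256/46315 = -180503044054256/46315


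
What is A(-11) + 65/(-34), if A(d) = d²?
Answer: 4049/34 ≈ 119.09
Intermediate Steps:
A(-11) + 65/(-34) = (-11)² + 65/(-34) = 121 + 65*(-1/34) = 121 - 65/34 = 4049/34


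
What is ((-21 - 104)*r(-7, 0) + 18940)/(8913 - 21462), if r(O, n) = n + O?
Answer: -6605/4183 ≈ -1.5790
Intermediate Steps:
r(O, n) = O + n
((-21 - 104)*r(-7, 0) + 18940)/(8913 - 21462) = ((-21 - 104)*(-7 + 0) + 18940)/(8913 - 21462) = (-125*(-7) + 18940)/(-12549) = (875 + 18940)*(-1/12549) = 19815*(-1/12549) = -6605/4183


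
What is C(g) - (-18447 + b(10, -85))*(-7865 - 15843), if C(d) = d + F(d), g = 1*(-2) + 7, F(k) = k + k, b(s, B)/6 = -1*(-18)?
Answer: -434780997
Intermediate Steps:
b(s, B) = 108 (b(s, B) = 6*(-1*(-18)) = 6*18 = 108)
F(k) = 2*k
g = 5 (g = -2 + 7 = 5)
C(d) = 3*d (C(d) = d + 2*d = 3*d)
C(g) - (-18447 + b(10, -85))*(-7865 - 15843) = 3*5 - (-18447 + 108)*(-7865 - 15843) = 15 - (-18339)*(-23708) = 15 - 1*434781012 = 15 - 434781012 = -434780997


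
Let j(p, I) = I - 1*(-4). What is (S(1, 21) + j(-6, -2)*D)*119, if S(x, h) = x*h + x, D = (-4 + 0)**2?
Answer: 6426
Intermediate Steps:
D = 16 (D = (-4)**2 = 16)
j(p, I) = 4 + I (j(p, I) = I + 4 = 4 + I)
S(x, h) = x + h*x (S(x, h) = h*x + x = x + h*x)
(S(1, 21) + j(-6, -2)*D)*119 = (1*(1 + 21) + (4 - 2)*16)*119 = (1*22 + 2*16)*119 = (22 + 32)*119 = 54*119 = 6426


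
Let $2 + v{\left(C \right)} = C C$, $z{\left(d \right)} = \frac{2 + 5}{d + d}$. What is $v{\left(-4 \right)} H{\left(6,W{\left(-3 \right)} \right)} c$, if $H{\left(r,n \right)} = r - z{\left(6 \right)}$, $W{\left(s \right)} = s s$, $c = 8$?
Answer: $\frac{1820}{3} \approx 606.67$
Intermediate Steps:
$W{\left(s \right)} = s^{2}$
$z{\left(d \right)} = \frac{7}{2 d}$
$v{\left(C \right)} = -2 + C^{2}$ ($v{\left(C \right)} = -2 + C C = -2 + C^{2}$)
$H{\left(r,n \right)} = - \frac{7}{12} + r$ ($H{\left(r,n \right)} = r - \frac{7}{2 \cdot 6} = r - \frac{7}{2} \cdot \frac{1}{6} = r - \frac{7}{12} = - \frac{7}{12} + r$)
$v{\left(-4 \right)} H{\left(6,W{\left(-3 \right)} \right)} c = \left(-2 + \left(-4\right)^{2}\right) \left(- \frac{7}{12} + 6\right) 8 = \left(-2 + 16\right) \frac{65}{12} \cdot 8 = 14 \cdot \frac{65}{12} \cdot 8 = \frac{455}{6} \cdot 8 = \frac{1820}{3}$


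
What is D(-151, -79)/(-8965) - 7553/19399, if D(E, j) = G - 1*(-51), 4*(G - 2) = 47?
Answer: -275874921/695648140 ≈ -0.39657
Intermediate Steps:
G = 55/4 (G = 2 + (¼)*47 = 2 + 47/4 = 55/4 ≈ 13.750)
D(E, j) = 259/4 (D(E, j) = 55/4 - 1*(-51) = 55/4 + 51 = 259/4)
D(-151, -79)/(-8965) - 7553/19399 = (259/4)/(-8965) - 7553/19399 = (259/4)*(-1/8965) - 7553*1/19399 = -259/35860 - 7553/19399 = -275874921/695648140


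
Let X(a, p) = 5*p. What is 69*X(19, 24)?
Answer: 8280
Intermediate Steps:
69*X(19, 24) = 69*(5*24) = 69*120 = 8280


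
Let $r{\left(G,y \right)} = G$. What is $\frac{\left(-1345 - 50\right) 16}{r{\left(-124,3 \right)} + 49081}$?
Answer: $- \frac{7440}{16319} \approx -0.45591$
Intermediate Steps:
$\frac{\left(-1345 - 50\right) 16}{r{\left(-124,3 \right)} + 49081} = \frac{\left(-1345 - 50\right) 16}{-124 + 49081} = \frac{\left(-1395\right) 16}{48957} = \left(-22320\right) \frac{1}{48957} = - \frac{7440}{16319}$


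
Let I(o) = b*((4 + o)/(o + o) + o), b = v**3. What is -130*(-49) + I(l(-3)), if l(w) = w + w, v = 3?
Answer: 12425/2 ≈ 6212.5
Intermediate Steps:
l(w) = 2*w
b = 27 (b = 3**3 = 27)
I(o) = 27*o + 27*(4 + o)/(2*o) (I(o) = 27*((4 + o)/(o + o) + o) = 27*((4 + o)/((2*o)) + o) = 27*((4 + o)*(1/(2*o)) + o) = 27*((4 + o)/(2*o) + o) = 27*(o + (4 + o)/(2*o)) = 27*o + 27*(4 + o)/(2*o))
-130*(-49) + I(l(-3)) = -130*(-49) + (27/2 + 27*(2*(-3)) + 54/((2*(-3)))) = 6370 + (27/2 + 27*(-6) + 54/(-6)) = 6370 + (27/2 - 162 + 54*(-1/6)) = 6370 + (27/2 - 162 - 9) = 6370 - 315/2 = 12425/2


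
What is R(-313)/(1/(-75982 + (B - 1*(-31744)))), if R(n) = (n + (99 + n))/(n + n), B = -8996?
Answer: -14027159/313 ≈ -44815.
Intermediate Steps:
R(n) = (99 + 2*n)/(2*n) (R(n) = (99 + 2*n)/((2*n)) = (99 + 2*n)*(1/(2*n)) = (99 + 2*n)/(2*n))
R(-313)/(1/(-75982 + (B - 1*(-31744)))) = ((99/2 - 313)/(-313))/(1/(-75982 + (-8996 - 1*(-31744)))) = (-1/313*(-527/2))/(1/(-75982 + (-8996 + 31744))) = 527/(626*(1/(-75982 + 22748))) = 527/(626*(1/(-53234))) = 527/(626*(-1/53234)) = (527/626)*(-53234) = -14027159/313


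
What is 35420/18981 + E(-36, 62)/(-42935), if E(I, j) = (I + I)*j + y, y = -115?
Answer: 1607671699/814949235 ≈ 1.9727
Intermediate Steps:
E(I, j) = -115 + 2*I*j (E(I, j) = (I + I)*j - 115 = (2*I)*j - 115 = 2*I*j - 115 = -115 + 2*I*j)
35420/18981 + E(-36, 62)/(-42935) = 35420/18981 + (-115 + 2*(-36)*62)/(-42935) = 35420*(1/18981) + (-115 - 4464)*(-1/42935) = 35420/18981 - 4579*(-1/42935) = 35420/18981 + 4579/42935 = 1607671699/814949235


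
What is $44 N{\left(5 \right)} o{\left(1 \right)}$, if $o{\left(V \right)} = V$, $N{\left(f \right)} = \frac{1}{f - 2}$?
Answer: $\frac{44}{3} \approx 14.667$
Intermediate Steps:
$N{\left(f \right)} = \frac{1}{-2 + f}$
$44 N{\left(5 \right)} o{\left(1 \right)} = \frac{44}{-2 + 5} \cdot 1 = \frac{44}{3} \cdot 1 = \frac{44}{3}$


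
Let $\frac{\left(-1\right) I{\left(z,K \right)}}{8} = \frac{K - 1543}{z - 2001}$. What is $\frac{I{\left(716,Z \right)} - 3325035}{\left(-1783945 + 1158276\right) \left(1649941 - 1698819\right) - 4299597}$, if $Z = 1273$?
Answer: $- \frac{854534427}{7858327494745} \approx -0.00010874$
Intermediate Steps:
$I{\left(z,K \right)} = - \frac{8 \left(-1543 + K\right)}{-2001 + z}$ ($I{\left(z,K \right)} = - 8 \frac{K - 1543}{z - 2001} = - 8 \frac{-1543 + K}{-2001 + z} = - \frac{8 \left(-1543 + K\right)}{-2001 + z}$)
$\frac{I{\left(716,Z \right)} - 3325035}{\left(-1783945 + 1158276\right) \left(1649941 - 1698819\right) - 4299597} = \frac{\frac{8 \left(1543 - 1273\right)}{-2001 + 716} - 3325035}{\left(-1783945 + 1158276\right) \left(1649941 - 1698819\right) - 4299597} = \frac{\frac{8 \left(1543 - 1273\right)}{-1285} - 3325035}{\left(-625669\right) \left(-48878\right) - 4299597} = \frac{8 \left(- \frac{1}{1285}\right) 270 - 3325035}{30581449382 - 4299597} = \frac{- \frac{432}{257} - 3325035}{30577149785} = \left(- \frac{854534427}{257}\right) \frac{1}{30577149785} = - \frac{854534427}{7858327494745}$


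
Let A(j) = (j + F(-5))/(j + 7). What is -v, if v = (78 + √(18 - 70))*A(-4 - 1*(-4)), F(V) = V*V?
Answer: -1950/7 - 50*I*√13/7 ≈ -278.57 - 25.754*I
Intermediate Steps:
F(V) = V²
A(j) = (25 + j)/(7 + j) (A(j) = (j + (-5)²)/(j + 7) = (j + 25)/(7 + j) = (25 + j)/(7 + j))
v = 1950/7 + 50*I*√13/7 (v = (78 + √(18 - 70))*((25 + (-4 - 1*(-4)))/(7 + (-4 - 1*(-4)))) = (78 + √(-52))*((25 + (-4 + 4))/(7 + (-4 + 4))) = (78 + 2*I*√13)*((25 + 0)/(7 + 0)) = (78 + 2*I*√13)*(25/7) = 1950/7 + 50*I*√13/7 ≈ 278.57 + 25.754*I)
-v = -(1950/7 + 50*I*√13/7) = -1950/7 - 50*I*√13/7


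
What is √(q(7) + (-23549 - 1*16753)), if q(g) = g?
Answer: I*√40295 ≈ 200.74*I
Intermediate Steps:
√(q(7) + (-23549 - 1*16753)) = √(7 + (-23549 - 1*16753)) = √(7 + (-23549 - 16753)) = √(7 - 40302) = √(-40295) = I*√40295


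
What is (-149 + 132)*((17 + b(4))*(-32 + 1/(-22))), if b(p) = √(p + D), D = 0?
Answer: 227715/22 ≈ 10351.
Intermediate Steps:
b(p) = √p (b(p) = √(p + 0) = √p)
(-149 + 132)*((17 + b(4))*(-32 + 1/(-22))) = (-149 + 132)*((17 + √4)*(-32 + 1/(-22))) = -17*(17 + 2)*(-32 - 1/22) = -323*(-705)/22 = -17*(-13395/22) = 227715/22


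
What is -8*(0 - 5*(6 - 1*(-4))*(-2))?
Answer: -800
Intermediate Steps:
-8*(0 - 5*(6 - 1*(-4))*(-2)) = -8*(0 - 5*(6 + 4)*(-2)) = -8*(0 - 5*10*(-2)) = -8*(0 - 50*(-2)) = -8*(0 + 100) = -8*100 = -800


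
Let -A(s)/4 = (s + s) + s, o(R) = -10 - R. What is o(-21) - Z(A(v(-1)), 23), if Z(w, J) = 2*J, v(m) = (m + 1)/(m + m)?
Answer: -35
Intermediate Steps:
v(m) = (1 + m)/(2*m) (v(m) = (1 + m)/((2*m)) = (1 + m)*(1/(2*m)) = (1 + m)/(2*m))
A(s) = -12*s (A(s) = -4*((s + s) + s) = -4*(2*s + s) = -12*s)
o(-21) - Z(A(v(-1)), 23) = (-10 - 1*(-21)) - 2*23 = (-10 + 21) - 1*46 = 11 - 46 = -35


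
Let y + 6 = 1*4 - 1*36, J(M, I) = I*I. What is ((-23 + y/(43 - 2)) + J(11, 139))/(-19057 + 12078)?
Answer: -791180/286139 ≈ -2.7650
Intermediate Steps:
J(M, I) = I²
y = -38 (y = -6 + (1*4 - 1*36) = -6 + (4 - 36) = -6 - 32 = -38)
((-23 + y/(43 - 2)) + J(11, 139))/(-19057 + 12078) = ((-23 - 38/(43 - 2)) + 139²)/(-19057 + 12078) = ((-23 - 38/41) + 19321)/(-6979) = ((-23 + (1/41)*(-38)) + 19321)*(-1/6979) = ((-23 - 38/41) + 19321)*(-1/6979) = (-981/41 + 19321)*(-1/6979) = (791180/41)*(-1/6979) = -791180/286139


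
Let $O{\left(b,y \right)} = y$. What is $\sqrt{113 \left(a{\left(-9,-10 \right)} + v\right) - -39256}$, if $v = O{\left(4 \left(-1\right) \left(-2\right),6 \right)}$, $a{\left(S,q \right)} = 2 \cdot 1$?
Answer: $4 \sqrt{2510} \approx 200.4$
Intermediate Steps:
$a{\left(S,q \right)} = 2$
$v = 6$
$\sqrt{113 \left(a{\left(-9,-10 \right)} + v\right) - -39256} = \sqrt{113 \left(2 + 6\right) - -39256} = \sqrt{113 \cdot 8 + 39256} = \sqrt{904 + 39256} = \sqrt{40160} = 4 \sqrt{2510}$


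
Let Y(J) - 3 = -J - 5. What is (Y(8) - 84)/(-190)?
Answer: 47/95 ≈ 0.49474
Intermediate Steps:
Y(J) = -2 - J (Y(J) = 3 + (-J - 5) = 3 + (-5 - J) = -2 - J)
(Y(8) - 84)/(-190) = ((-2 - 1*8) - 84)/(-190) = ((-2 - 8) - 84)*(-1/190) = (-10 - 84)*(-1/190) = -94*(-1/190) = 47/95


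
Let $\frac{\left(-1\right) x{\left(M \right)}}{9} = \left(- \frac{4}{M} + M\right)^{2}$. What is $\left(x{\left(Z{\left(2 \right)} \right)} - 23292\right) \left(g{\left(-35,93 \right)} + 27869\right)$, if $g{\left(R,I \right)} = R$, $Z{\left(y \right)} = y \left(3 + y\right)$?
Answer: $- \frac{16784904024}{25} \approx -6.714 \cdot 10^{8}$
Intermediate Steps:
$x{\left(M \right)} = - 9 \left(M - \frac{4}{M}\right)^{2}$ ($x{\left(M \right)} = - 9 \left(- \frac{4}{M} + M\right)^{2} = - 9 \left(M - \frac{4}{M}\right)^{2}$)
$\left(x{\left(Z{\left(2 \right)} \right)} - 23292\right) \left(g{\left(-35,93 \right)} + 27869\right) = \left(- \frac{9 \left(-4 + \left(2 \left(3 + 2\right)\right)^{2}\right)^{2}}{4 \left(3 + 2\right)^{2}} - 23292\right) \left(-35 + 27869\right) = \left(- \frac{9 \left(-4 + \left(2 \cdot 5\right)^{2}\right)^{2}}{100} - 23292\right) 27834 = \left(- \frac{9 \left(-4 + 10^{2}\right)^{2}}{100} - 23292\right) 27834 = \left(\left(-9\right) \frac{1}{100} \left(-4 + 100\right)^{2} - 23292\right) 27834 = \left(\left(-9\right) \frac{1}{100} \cdot 96^{2} - 23292\right) 27834 = \left(\left(-9\right) \frac{1}{100} \cdot 9216 - 23292\right) 27834 = \left(- \frac{20736}{25} - 23292\right) 27834 = \left(- \frac{603036}{25}\right) 27834 = - \frac{16784904024}{25}$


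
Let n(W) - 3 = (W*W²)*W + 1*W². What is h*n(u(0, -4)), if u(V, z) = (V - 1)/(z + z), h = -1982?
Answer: -12241823/2048 ≈ -5977.5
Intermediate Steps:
u(V, z) = (-1 + V)/(2*z) (u(V, z) = (-1 + V)/((2*z)) = (-1 + V)*(1/(2*z)) = (-1 + V)/(2*z))
n(W) = 3 + W² + W⁴ (n(W) = 3 + ((W*W²)*W + 1*W²) = 3 + (W³*W + W²) = 3 + (W⁴ + W²) = 3 + (W² + W⁴) = 3 + W² + W⁴)
h*n(u(0, -4)) = -1982*(3 + ((½)*(-1 + 0)/(-4))² + ((½)*(-1 + 0)/(-4))⁴) = -1982*(3 + ((½)*(-¼)*(-1))² + ((½)*(-¼)*(-1))⁴) = -1982*(3 + (⅛)² + (⅛)⁴) = -1982*(3 + 1/64 + 1/4096) = -1982*12353/4096 = -12241823/2048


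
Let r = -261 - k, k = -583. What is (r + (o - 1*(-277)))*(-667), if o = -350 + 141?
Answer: -260130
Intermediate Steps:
o = -209
r = 322 (r = -261 - 1*(-583) = -261 + 583 = 322)
(r + (o - 1*(-277)))*(-667) = (322 + (-209 - 1*(-277)))*(-667) = (322 + (-209 + 277))*(-667) = (322 + 68)*(-667) = 390*(-667) = -260130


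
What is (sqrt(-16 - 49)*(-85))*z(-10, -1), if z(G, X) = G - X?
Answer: 765*I*sqrt(65) ≈ 6167.6*I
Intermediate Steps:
(sqrt(-16 - 49)*(-85))*z(-10, -1) = (sqrt(-16 - 49)*(-85))*(-10 - 1*(-1)) = (sqrt(-65)*(-85))*(-10 + 1) = ((I*sqrt(65))*(-85))*(-9) = -85*I*sqrt(65)*(-9) = 765*I*sqrt(65)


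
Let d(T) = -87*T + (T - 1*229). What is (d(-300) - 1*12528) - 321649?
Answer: -308606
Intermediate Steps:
d(T) = -229 - 86*T (d(T) = -87*T + (T - 229) = -87*T + (-229 + T) = -229 - 86*T)
(d(-300) - 1*12528) - 321649 = ((-229 - 86*(-300)) - 1*12528) - 321649 = ((-229 + 25800) - 12528) - 321649 = (25571 - 12528) - 321649 = 13043 - 321649 = -308606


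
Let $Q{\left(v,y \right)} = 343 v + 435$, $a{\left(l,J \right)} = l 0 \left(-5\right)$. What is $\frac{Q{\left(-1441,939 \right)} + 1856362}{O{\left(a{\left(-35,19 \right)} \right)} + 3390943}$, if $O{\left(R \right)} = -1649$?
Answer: $\frac{681267}{1694647} \approx 0.40201$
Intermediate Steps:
$a{\left(l,J \right)} = 0$ ($a{\left(l,J \right)} = 0 \left(-5\right) = 0$)
$Q{\left(v,y \right)} = 435 + 343 v$
$\frac{Q{\left(-1441,939 \right)} + 1856362}{O{\left(a{\left(-35,19 \right)} \right)} + 3390943} = \frac{\left(435 + 343 \left(-1441\right)\right) + 1856362}{-1649 + 3390943} = \frac{\left(435 - 494263\right) + 1856362}{3389294} = \left(-493828 + 1856362\right) \frac{1}{3389294} = 1362534 \cdot \frac{1}{3389294} = \frac{681267}{1694647}$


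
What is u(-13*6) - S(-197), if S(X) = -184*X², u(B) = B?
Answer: 7140778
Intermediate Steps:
u(-13*6) - S(-197) = -13*6 - (-184)*(-197)² = -78 - (-184)*38809 = -78 - 1*(-7140856) = -78 + 7140856 = 7140778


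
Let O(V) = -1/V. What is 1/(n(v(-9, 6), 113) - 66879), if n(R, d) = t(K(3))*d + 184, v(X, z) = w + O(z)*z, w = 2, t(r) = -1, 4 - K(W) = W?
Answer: -1/66808 ≈ -1.4968e-5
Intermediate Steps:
K(W) = 4 - W
v(X, z) = 1 (v(X, z) = 2 + (-1/z)*z = 2 - 1 = 1)
n(R, d) = 184 - d (n(R, d) = -d + 184 = 184 - d)
1/(n(v(-9, 6), 113) - 66879) = 1/((184 - 1*113) - 66879) = 1/((184 - 113) - 66879) = 1/(71 - 66879) = 1/(-66808) = -1/66808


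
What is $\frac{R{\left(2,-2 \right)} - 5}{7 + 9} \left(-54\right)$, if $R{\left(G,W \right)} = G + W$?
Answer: $\frac{135}{8} \approx 16.875$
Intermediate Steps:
$\frac{R{\left(2,-2 \right)} - 5}{7 + 9} \left(-54\right) = \frac{\left(2 - 2\right) - 5}{7 + 9} \left(-54\right) = \frac{0 - 5}{16} \left(-54\right) = \left(-5\right) \frac{1}{16} \left(-54\right) = \left(- \frac{5}{16}\right) \left(-54\right) = \frac{135}{8}$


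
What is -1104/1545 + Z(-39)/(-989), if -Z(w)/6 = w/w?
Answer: -360862/509335 ≈ -0.70850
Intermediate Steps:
Z(w) = -6 (Z(w) = -6*w/w = -6*1 = -6)
-1104/1545 + Z(-39)/(-989) = -1104/1545 - 6/(-989) = -1104*1/1545 - 6*(-1/989) = -368/515 + 6/989 = -360862/509335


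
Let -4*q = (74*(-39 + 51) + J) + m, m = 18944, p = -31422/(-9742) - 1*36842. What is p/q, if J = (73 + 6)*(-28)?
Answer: 179441671/21456755 ≈ 8.3629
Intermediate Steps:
p = -179441671/4871 (p = -31422*(-1/9742) - 36842 = 15711/4871 - 36842 = -179441671/4871 ≈ -36839.)
J = -2212 (J = 79*(-28) = -2212)
q = -4405 (q = -((74*(-39 + 51) - 2212) + 18944)/4 = -((74*12 - 2212) + 18944)/4 = -((888 - 2212) + 18944)/4 = -(-1324 + 18944)/4 = -¼*17620 = -4405)
p/q = -179441671/4871/(-4405) = -179441671/4871*(-1/4405) = 179441671/21456755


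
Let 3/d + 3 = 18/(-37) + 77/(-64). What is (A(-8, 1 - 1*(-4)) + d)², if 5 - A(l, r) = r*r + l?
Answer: 19702052496/123321025 ≈ 159.76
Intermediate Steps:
A(l, r) = 5 - l - r² (A(l, r) = 5 - (r*r + l) = 5 - (r² + l) = 5 - (l + r²) = 5 + (-l - r²) = 5 - l - r²)
d = -7104/11105 (d = 3/(-3 + (18/(-37) + 77/(-64))) = 3/(-3 + (18*(-1/37) + 77*(-1/64))) = 3/(-3 + (-18/37 - 77/64)) = 3/(-3 - 4001/2368) = 3/(-11105/2368) = 3*(-2368/11105) = -7104/11105 ≈ -0.63971)
(A(-8, 1 - 1*(-4)) + d)² = ((5 - 1*(-8) - (1 - 1*(-4))²) - 7104/11105)² = ((5 + 8 - (1 + 4)²) - 7104/11105)² = ((5 + 8 - 1*5²) - 7104/11105)² = ((5 + 8 - 1*25) - 7104/11105)² = ((5 + 8 - 25) - 7104/11105)² = (-12 - 7104/11105)² = (-140364/11105)² = 19702052496/123321025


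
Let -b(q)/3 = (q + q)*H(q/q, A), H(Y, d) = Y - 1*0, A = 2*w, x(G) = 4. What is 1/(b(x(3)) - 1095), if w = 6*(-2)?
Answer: -1/1119 ≈ -0.00089366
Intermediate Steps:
w = -12
A = -24 (A = 2*(-12) = -24)
H(Y, d) = Y (H(Y, d) = Y + 0 = Y)
b(q) = -6*q (b(q) = -3*(q + q)*q/q = -3*2*q = -6*q)
1/(b(x(3)) - 1095) = 1/(-6*4 - 1095) = 1/(-24 - 1095) = 1/(-1119) = -1/1119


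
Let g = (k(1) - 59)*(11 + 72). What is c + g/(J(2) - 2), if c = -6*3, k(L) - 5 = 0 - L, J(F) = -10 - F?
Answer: 4313/14 ≈ 308.07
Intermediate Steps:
k(L) = 5 - L (k(L) = 5 + (0 - L) = 5 - L)
g = -4565 (g = ((5 - 1*1) - 59)*(11 + 72) = ((5 - 1) - 59)*83 = (4 - 59)*83 = -55*83 = -4565)
c = -18
c + g/(J(2) - 2) = -18 - 4565/((-10 - 1*2) - 2) = -18 - 4565/((-10 - 2) - 2) = -18 - 4565/(-12 - 2) = -18 - 4565/(-14) = -18 - 1/14*(-4565) = -18 + 4565/14 = 4313/14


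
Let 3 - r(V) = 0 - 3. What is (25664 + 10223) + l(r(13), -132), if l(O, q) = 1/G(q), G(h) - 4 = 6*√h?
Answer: 42777305/1192 - 3*I*√33/1192 ≈ 35887.0 - 0.014458*I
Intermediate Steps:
r(V) = 6 (r(V) = 3 - (0 - 3) = 3 - 1*(-3) = 3 + 3 = 6)
G(h) = 4 + 6*√h
l(O, q) = 1/(4 + 6*√q)
(25664 + 10223) + l(r(13), -132) = (25664 + 10223) + 1/(2*(2 + 3*√(-132))) = 35887 + 1/(2*(2 + 3*(2*I*√33))) = 35887 + 1/(2*(2 + 6*I*√33))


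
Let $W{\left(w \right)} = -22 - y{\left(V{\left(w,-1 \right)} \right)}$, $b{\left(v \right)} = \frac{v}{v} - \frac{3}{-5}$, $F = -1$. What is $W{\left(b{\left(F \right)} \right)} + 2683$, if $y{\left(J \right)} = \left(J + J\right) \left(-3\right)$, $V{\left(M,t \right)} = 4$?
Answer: $2685$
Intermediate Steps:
$b{\left(v \right)} = \frac{8}{5}$ ($b{\left(v \right)} = 1 - - \frac{3}{5} = 1 + \frac{3}{5} = \frac{8}{5}$)
$y{\left(J \right)} = - 6 J$ ($y{\left(J \right)} = 2 J \left(-3\right) = - 6 J$)
$W{\left(w \right)} = 2$ ($W{\left(w \right)} = -22 - \left(-6\right) 4 = -22 - -24 = -22 + 24 = 2$)
$W{\left(b{\left(F \right)} \right)} + 2683 = 2 + 2683 = 2685$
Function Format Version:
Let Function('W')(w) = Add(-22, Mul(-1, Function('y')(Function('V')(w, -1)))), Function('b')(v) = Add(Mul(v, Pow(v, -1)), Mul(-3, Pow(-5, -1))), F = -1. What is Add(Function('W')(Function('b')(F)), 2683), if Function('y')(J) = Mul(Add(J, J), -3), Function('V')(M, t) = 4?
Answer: 2685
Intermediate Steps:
Function('b')(v) = Rational(8, 5) (Function('b')(v) = Add(1, Mul(-3, Rational(-1, 5))) = Add(1, Rational(3, 5)) = Rational(8, 5))
Function('y')(J) = Mul(-6, J) (Function('y')(J) = Mul(Mul(2, J), -3) = Mul(-6, J))
Function('W')(w) = 2 (Function('W')(w) = Add(-22, Mul(-1, Mul(-6, 4))) = Add(-22, Mul(-1, -24)) = Add(-22, 24) = 2)
Add(Function('W')(Function('b')(F)), 2683) = Add(2, 2683) = 2685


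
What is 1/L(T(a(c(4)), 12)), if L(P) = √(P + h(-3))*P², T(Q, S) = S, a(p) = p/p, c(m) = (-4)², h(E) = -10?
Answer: √2/288 ≈ 0.0049105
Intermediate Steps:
c(m) = 16
a(p) = 1
L(P) = P²*√(-10 + P) (L(P) = √(P - 10)*P² = √(-10 + P)*P² = P²*√(-10 + P))
1/L(T(a(c(4)), 12)) = 1/(12²*√(-10 + 12)) = 1/(144*√2) = √2/288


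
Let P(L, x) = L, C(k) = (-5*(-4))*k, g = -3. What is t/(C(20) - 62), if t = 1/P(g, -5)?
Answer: -1/1014 ≈ -0.00098619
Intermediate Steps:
C(k) = 20*k
t = -⅓ (t = 1/(-3) = -⅓ ≈ -0.33333)
t/(C(20) - 62) = -⅓/(20*20 - 62) = -⅓/(400 - 62) = -⅓/338 = (1/338)*(-⅓) = -1/1014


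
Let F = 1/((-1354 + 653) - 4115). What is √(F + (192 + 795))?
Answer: √1430770691/1204 ≈ 31.417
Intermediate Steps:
F = -1/4816 (F = 1/(-701 - 4115) = 1/(-4816) = -1/4816 ≈ -0.00020764)
√(F + (192 + 795)) = √(-1/4816 + (192 + 795)) = √(-1/4816 + 987) = √(4753391/4816) = √1430770691/1204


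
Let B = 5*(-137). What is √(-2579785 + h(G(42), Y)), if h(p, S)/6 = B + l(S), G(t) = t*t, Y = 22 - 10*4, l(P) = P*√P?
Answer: √(-2583895 - 324*I*√2) ≈ 0.14 - 1607.4*I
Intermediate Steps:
l(P) = P^(3/2)
Y = -18 (Y = 22 - 40 = -18)
G(t) = t²
B = -685
h(p, S) = -4110 + 6*S^(3/2) (h(p, S) = 6*(-685 + S^(3/2)) = -4110 + 6*S^(3/2))
√(-2579785 + h(G(42), Y)) = √(-2579785 + (-4110 + 6*(-18)^(3/2))) = √(-2579785 + (-4110 + 6*(-54*I*√2))) = √(-2579785 + (-4110 - 324*I*√2)) = √(-2583895 - 324*I*√2)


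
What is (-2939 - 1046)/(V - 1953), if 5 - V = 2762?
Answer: 797/942 ≈ 0.84607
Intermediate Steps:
V = -2757 (V = 5 - 1*2762 = 5 - 2762 = -2757)
(-2939 - 1046)/(V - 1953) = (-2939 - 1046)/(-2757 - 1953) = -3985/(-4710) = -3985*(-1/4710) = 797/942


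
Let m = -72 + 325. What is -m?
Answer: -253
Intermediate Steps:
m = 253
-m = -1*253 = -253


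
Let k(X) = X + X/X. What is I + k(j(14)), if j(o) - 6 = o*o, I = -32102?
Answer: -31899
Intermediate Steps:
j(o) = 6 + o² (j(o) = 6 + o*o = 6 + o²)
k(X) = 1 + X (k(X) = X + 1 = 1 + X)
I + k(j(14)) = -32102 + (1 + (6 + 14²)) = -32102 + (1 + (6 + 196)) = -32102 + (1 + 202) = -32102 + 203 = -31899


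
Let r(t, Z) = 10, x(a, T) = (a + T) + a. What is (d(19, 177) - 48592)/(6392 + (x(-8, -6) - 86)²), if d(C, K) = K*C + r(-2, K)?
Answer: -45219/18056 ≈ -2.5044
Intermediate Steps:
x(a, T) = T + 2*a (x(a, T) = (T + a) + a = T + 2*a)
d(C, K) = 10 + C*K (d(C, K) = K*C + 10 = C*K + 10 = 10 + C*K)
(d(19, 177) - 48592)/(6392 + (x(-8, -6) - 86)²) = ((10 + 19*177) - 48592)/(6392 + ((-6 + 2*(-8)) - 86)²) = ((10 + 3363) - 48592)/(6392 + ((-6 - 16) - 86)²) = (3373 - 48592)/(6392 + (-22 - 86)²) = -45219/(6392 + (-108)²) = -45219/(6392 + 11664) = -45219/18056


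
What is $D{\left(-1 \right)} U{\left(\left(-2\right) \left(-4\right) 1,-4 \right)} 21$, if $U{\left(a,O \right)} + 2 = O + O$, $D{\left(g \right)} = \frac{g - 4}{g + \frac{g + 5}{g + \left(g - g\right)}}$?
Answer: $-210$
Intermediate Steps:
$D{\left(g \right)} = \frac{-4 + g}{g + \frac{5 + g}{g}}$ ($D{\left(g \right)} = \frac{-4 + g}{g + \frac{5 + g}{g + 0}} = \frac{-4 + g}{g + \frac{5 + g}{g}}$)
$U{\left(a,O \right)} = -2 + 2 O$ ($U{\left(a,O \right)} = -2 + \left(O + O\right) = -2 + 2 O$)
$D{\left(-1 \right)} U{\left(\left(-2\right) \left(-4\right) 1,-4 \right)} 21 = - \frac{-4 - 1}{5 - 1 + \left(-1\right)^{2}} \left(-2 + 2 \left(-4\right)\right) 21 = \left(-1\right) \frac{1}{5 - 1 + 1} \left(-5\right) \left(-2 - 8\right) 21 = \left(-1\right) \frac{1}{5} \left(-5\right) \left(-10\right) 21 = 1 \left(-10\right) 21 = \left(-10\right) 21 = -210$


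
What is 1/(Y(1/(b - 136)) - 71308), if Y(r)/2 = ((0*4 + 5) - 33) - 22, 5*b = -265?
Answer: -1/71408 ≈ -1.4004e-5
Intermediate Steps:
b = -53 (b = (⅕)*(-265) = -53)
Y(r) = -100 (Y(r) = 2*(((0*4 + 5) - 33) - 22) = 2*(((0 + 5) - 33) - 22) = 2*((5 - 33) - 22) = 2*(-28 - 22) = 2*(-50) = -100)
1/(Y(1/(b - 136)) - 71308) = 1/(-100 - 71308) = 1/(-71408) = -1/71408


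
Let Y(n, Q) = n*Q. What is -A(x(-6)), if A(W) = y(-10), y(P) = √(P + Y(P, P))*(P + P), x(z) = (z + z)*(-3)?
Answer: 60*√10 ≈ 189.74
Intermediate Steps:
x(z) = -6*z (x(z) = (2*z)*(-3) = -6*z)
Y(n, Q) = Q*n
y(P) = 2*P*√(P + P²) (y(P) = √(P + P*P)*(P + P) = √(P + P²)*(2*P) = 2*P*√(P + P²))
A(W) = -60*√10 (A(W) = 2*(-10)*√(-10*(1 - 10)) = 2*(-10)*√(-10*(-9)) = 2*(-10)*√90 = 2*(-10)*(3*√10) = -60*√10)
-A(x(-6)) = -(-60)*√10 = 60*√10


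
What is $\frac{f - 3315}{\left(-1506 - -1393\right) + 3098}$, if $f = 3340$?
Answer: $\frac{5}{597} \approx 0.0083752$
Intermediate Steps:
$\frac{f - 3315}{\left(-1506 - -1393\right) + 3098} = \frac{3340 - 3315}{\left(-1506 - -1393\right) + 3098} = \frac{25}{\left(-1506 + 1393\right) + 3098} = \frac{25}{-113 + 3098} = \frac{25}{2985} = 25 \cdot \frac{1}{2985} = \frac{5}{597}$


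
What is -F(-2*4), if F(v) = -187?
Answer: 187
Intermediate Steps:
-F(-2*4) = -1*(-187) = 187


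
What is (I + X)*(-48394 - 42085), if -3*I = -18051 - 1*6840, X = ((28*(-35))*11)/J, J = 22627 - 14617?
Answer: -601216578301/801 ≈ -7.5058e+8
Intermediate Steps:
J = 8010
X = -1078/801 (X = ((28*(-35))*11)/8010 = -980*11*(1/8010) = -10780*1/8010 = -1078/801 ≈ -1.3458)
I = 8297 (I = -(-18051 - 1*6840)/3 = -(-18051 - 6840)/3 = -⅓*(-24891) = 8297)
(I + X)*(-48394 - 42085) = (8297 - 1078/801)*(-48394 - 42085) = (6644819/801)*(-90479) = -601216578301/801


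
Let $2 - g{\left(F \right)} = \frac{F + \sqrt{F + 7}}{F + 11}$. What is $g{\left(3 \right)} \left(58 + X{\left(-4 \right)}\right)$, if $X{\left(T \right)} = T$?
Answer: $\frac{675}{7} - \frac{27 \sqrt{10}}{7} \approx 84.231$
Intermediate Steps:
$g{\left(F \right)} = 2 - \frac{F + \sqrt{7 + F}}{11 + F}$ ($g{\left(F \right)} = 2 - \frac{F + \sqrt{F + 7}}{F + 11} = 2 - \frac{F + \sqrt{7 + F}}{11 + F}$)
$g{\left(3 \right)} \left(58 + X{\left(-4 \right)}\right) = \frac{22 + 3 - \sqrt{7 + 3}}{11 + 3} \left(58 - 4\right) = \frac{22 + 3 - \sqrt{10}}{14} \cdot 54 = \frac{25 - \sqrt{10}}{14} \cdot 54 = \left(\frac{25}{14} - \frac{\sqrt{10}}{14}\right) 54 = \frac{675}{7} - \frac{27 \sqrt{10}}{7}$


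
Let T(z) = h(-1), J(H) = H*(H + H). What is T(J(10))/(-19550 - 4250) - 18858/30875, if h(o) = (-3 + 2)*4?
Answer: -4486969/7348250 ≈ -0.61062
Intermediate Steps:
h(o) = -4 (h(o) = -1*4 = -4)
J(H) = 2*H² (J(H) = H*(2*H) = 2*H²)
T(z) = -4
T(J(10))/(-19550 - 4250) - 18858/30875 = -4/(-19550 - 4250) - 18858/30875 = -4/(-23800) - 18858*1/30875 = -4*(-1/23800) - 18858/30875 = 1/5950 - 18858/30875 = -4486969/7348250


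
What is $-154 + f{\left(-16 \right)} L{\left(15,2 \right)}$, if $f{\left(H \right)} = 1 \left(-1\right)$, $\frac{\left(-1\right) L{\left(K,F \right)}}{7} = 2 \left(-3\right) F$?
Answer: $-238$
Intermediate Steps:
$L{\left(K,F \right)} = 42 F$ ($L{\left(K,F \right)} = - 7 \cdot 2 \left(-3\right) F = - 7 \left(- 6 F\right) = 42 F$)
$f{\left(H \right)} = -1$
$-154 + f{\left(-16 \right)} L{\left(15,2 \right)} = -154 - 42 \cdot 2 = -154 - 84 = -238$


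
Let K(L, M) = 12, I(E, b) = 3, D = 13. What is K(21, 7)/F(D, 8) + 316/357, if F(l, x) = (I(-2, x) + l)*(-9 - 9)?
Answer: 803/952 ≈ 0.84349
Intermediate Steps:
F(l, x) = -54 - 18*l (F(l, x) = (3 + l)*(-9 - 9) = (3 + l)*(-18) = -54 - 18*l)
K(21, 7)/F(D, 8) + 316/357 = 12/(-54 - 18*13) + 316/357 = 12/(-54 - 234) + 316*(1/357) = 12/(-288) + 316/357 = 12*(-1/288) + 316/357 = -1/24 + 316/357 = 803/952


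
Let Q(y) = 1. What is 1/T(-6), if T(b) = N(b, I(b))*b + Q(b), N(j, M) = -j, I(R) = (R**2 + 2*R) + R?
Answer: -1/35 ≈ -0.028571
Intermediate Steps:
I(R) = R**2 + 3*R
T(b) = 1 - b**2 (T(b) = (-b)*b + 1 = -b**2 + 1 = 1 - b**2)
1/T(-6) = 1/(1 - 1*(-6)**2) = 1/(1 - 1*36) = 1/(1 - 36) = 1/(-35) = -1/35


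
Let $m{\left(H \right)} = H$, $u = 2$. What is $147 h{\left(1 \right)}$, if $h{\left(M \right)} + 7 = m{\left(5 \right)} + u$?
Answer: $0$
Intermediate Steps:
$h{\left(M \right)} = 0$ ($h{\left(M \right)} = -7 + \left(5 + 2\right) = -7 + 7 = 0$)
$147 h{\left(1 \right)} = 147 \cdot 0 = 0$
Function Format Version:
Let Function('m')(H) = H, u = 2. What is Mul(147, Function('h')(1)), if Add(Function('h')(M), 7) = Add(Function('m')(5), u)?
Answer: 0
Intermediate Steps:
Function('h')(M) = 0 (Function('h')(M) = Add(-7, Add(5, 2)) = Add(-7, 7) = 0)
Mul(147, Function('h')(1)) = Mul(147, 0) = 0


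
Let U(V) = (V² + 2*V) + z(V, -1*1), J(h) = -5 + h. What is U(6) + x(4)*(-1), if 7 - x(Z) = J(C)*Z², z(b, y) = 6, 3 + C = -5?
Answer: -161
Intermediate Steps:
C = -8 (C = -3 - 5 = -8)
x(Z) = 7 + 13*Z² (x(Z) = 7 - (-5 - 8)*Z² = 7 - (-13)*Z² = 7 + 13*Z²)
U(V) = 6 + V² + 2*V (U(V) = (V² + 2*V) + 6 = 6 + V² + 2*V)
U(6) + x(4)*(-1) = (6 + 6² + 2*6) + (7 + 13*4²)*(-1) = (6 + 36 + 12) + (7 + 13*16)*(-1) = 54 + (7 + 208)*(-1) = 54 + 215*(-1) = 54 - 215 = -161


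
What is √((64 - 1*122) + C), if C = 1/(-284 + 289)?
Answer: 17*I*√5/5 ≈ 7.6026*I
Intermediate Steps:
C = ⅕ (C = 1/5 = ⅕ ≈ 0.20000)
√((64 - 1*122) + C) = √((64 - 1*122) + ⅕) = √((64 - 122) + ⅕) = √(-58 + ⅕) = √(-289/5) = 17*I*√5/5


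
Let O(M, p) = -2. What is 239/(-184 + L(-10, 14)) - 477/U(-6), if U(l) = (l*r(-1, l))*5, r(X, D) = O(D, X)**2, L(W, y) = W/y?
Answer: 138667/51720 ≈ 2.6811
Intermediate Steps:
r(X, D) = 4 (r(X, D) = (-2)**2 = 4)
U(l) = 20*l (U(l) = (l*4)*5 = (4*l)*5 = 20*l)
239/(-184 + L(-10, 14)) - 477/U(-6) = 239/(-184 - 10/14) - 477/(20*(-6)) = 239/(-184 - 10*1/14) - 477/(-120) = 239/(-184 - 5/7) - 477*(-1/120) = 239/(-1293/7) + 159/40 = 239*(-7/1293) + 159/40 = -1673/1293 + 159/40 = 138667/51720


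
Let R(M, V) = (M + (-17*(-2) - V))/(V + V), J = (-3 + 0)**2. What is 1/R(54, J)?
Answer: 18/79 ≈ 0.22785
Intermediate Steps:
J = 9 (J = (-3)**2 = 9)
R(M, V) = (34 + M - V)/(2*V) (R(M, V) = (M + (34 - V))/((2*V)) = (34 + M - V)*(1/(2*V)) = (34 + M - V)/(2*V))
1/R(54, J) = 1/((1/2)*(34 + 54 - 1*9)/9) = 1/((1/2)*(1/9)*(34 + 54 - 9)) = 1/((1/2)*(1/9)*79) = 1/(79/18) = 18/79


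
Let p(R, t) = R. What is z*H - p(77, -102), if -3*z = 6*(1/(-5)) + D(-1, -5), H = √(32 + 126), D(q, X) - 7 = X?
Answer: -77 - 4*√158/15 ≈ -80.352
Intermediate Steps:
D(q, X) = 7 + X
H = √158 ≈ 12.570
z = -4/15 (z = -(6*(1/(-5)) + (7 - 5))/3 = -(6*(1*(-⅕)) + 2)/3 = -(6*(-⅕) + 2)/3 = -(-6/5 + 2)/3 = -⅓*⅘ = -4/15 ≈ -0.26667)
z*H - p(77, -102) = -4*√158/15 - 1*77 = -4*√158/15 - 77 = -77 - 4*√158/15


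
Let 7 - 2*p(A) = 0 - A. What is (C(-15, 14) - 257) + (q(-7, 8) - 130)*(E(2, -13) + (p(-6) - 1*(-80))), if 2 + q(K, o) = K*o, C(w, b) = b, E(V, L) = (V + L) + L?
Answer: -10865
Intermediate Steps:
E(V, L) = V + 2*L (E(V, L) = (L + V) + L = V + 2*L)
p(A) = 7/2 + A/2 (p(A) = 7/2 - (0 - A)/2 = 7/2 - (-1)*A/2 = 7/2 + A/2)
q(K, o) = -2 + K*o
(C(-15, 14) - 257) + (q(-7, 8) - 130)*(E(2, -13) + (p(-6) - 1*(-80))) = (14 - 257) + ((-2 - 7*8) - 130)*((2 + 2*(-13)) + ((7/2 + (½)*(-6)) - 1*(-80))) = -243 + ((-2 - 56) - 130)*((2 - 26) + ((7/2 - 3) + 80)) = -243 + (-58 - 130)*(-24 + (½ + 80)) = -243 - 188*(-24 + 161/2) = -243 - 188*113/2 = -243 - 10622 = -10865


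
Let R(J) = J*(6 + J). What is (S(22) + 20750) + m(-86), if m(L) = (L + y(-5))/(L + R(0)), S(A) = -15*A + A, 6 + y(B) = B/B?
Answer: 1758103/86 ≈ 20443.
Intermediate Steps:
y(B) = -5 (y(B) = -6 + B/B = -6 + 1 = -5)
S(A) = -14*A
m(L) = (-5 + L)/L (m(L) = (L - 5)/(L + 0*(6 + 0)) = (-5 + L)/(L + 0*6) = (-5 + L)/(L + 0) = (-5 + L)/L)
(S(22) + 20750) + m(-86) = (-14*22 + 20750) + (-5 - 86)/(-86) = (-308 + 20750) - 1/86*(-91) = 20442 + 91/86 = 1758103/86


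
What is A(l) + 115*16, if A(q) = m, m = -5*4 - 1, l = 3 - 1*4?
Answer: 1819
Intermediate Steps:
l = -1 (l = 3 - 4 = -1)
m = -21 (m = -20 - 1 = -21)
A(q) = -21
A(l) + 115*16 = -21 + 115*16 = -21 + 1840 = 1819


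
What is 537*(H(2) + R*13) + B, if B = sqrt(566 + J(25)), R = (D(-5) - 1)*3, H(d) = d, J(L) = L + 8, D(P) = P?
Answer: -124584 + sqrt(599) ≈ -1.2456e+5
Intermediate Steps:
J(L) = 8 + L
R = -18 (R = (-5 - 1)*3 = -6*3 = -18)
B = sqrt(599) (B = sqrt(566 + (8 + 25)) = sqrt(566 + 33) = sqrt(599) ≈ 24.474)
537*(H(2) + R*13) + B = 537*(2 - 18*13) + sqrt(599) = 537*(2 - 234) + sqrt(599) = 537*(-232) + sqrt(599) = -124584 + sqrt(599)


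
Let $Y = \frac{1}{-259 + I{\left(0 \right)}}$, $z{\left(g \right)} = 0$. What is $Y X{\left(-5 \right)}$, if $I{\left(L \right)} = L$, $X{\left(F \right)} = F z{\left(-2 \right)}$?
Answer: $0$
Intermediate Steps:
$X{\left(F \right)} = 0$ ($X{\left(F \right)} = F 0 = 0$)
$Y = - \frac{1}{259}$ ($Y = \frac{1}{-259 + 0} = \frac{1}{-259} = - \frac{1}{259} \approx -0.003861$)
$Y X{\left(-5 \right)} = \left(- \frac{1}{259}\right) 0 = 0$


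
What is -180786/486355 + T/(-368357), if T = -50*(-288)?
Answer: -73597300602/179152268735 ≈ -0.41081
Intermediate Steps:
T = 14400
-180786/486355 + T/(-368357) = -180786/486355 + 14400/(-368357) = -180786*1/486355 + 14400*(-1/368357) = -180786/486355 - 14400/368357 = -73597300602/179152268735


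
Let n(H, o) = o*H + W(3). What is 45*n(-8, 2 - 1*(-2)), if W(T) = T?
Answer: -1305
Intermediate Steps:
n(H, o) = 3 + H*o (n(H, o) = o*H + 3 = H*o + 3 = 3 + H*o)
45*n(-8, 2 - 1*(-2)) = 45*(3 - 8*(2 - 1*(-2))) = 45*(3 - 8*(2 + 2)) = 45*(3 - 8*4) = 45*(3 - 32) = 45*(-29) = -1305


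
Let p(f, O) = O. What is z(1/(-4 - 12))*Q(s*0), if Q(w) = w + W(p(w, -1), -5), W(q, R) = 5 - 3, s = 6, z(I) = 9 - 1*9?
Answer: 0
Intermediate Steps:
z(I) = 0 (z(I) = 9 - 9 = 0)
W(q, R) = 2
Q(w) = 2 + w (Q(w) = w + 2 = 2 + w)
z(1/(-4 - 12))*Q(s*0) = 0*(2 + 6*0) = 0*(2 + 0) = 0*2 = 0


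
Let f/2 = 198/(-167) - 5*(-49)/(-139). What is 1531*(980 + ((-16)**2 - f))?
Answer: 44135885402/23213 ≈ 1.9013e+6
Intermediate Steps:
f = -136874/23213 (f = 2*(198/(-167) - 5*(-49)/(-139)) = 2*(198*(-1/167) + 245*(-1/139)) = 2*(-198/167 - 245/139) = 2*(-68437/23213) = -136874/23213 ≈ -5.8964)
1531*(980 + ((-16)**2 - f)) = 1531*(980 + ((-16)**2 - 1*(-136874/23213))) = 1531*(980 + (256 + 136874/23213)) = 1531*(980 + 6079402/23213) = 1531*(28828142/23213) = 44135885402/23213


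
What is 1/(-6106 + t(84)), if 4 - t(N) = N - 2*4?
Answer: -1/6178 ≈ -0.00016186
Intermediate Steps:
t(N) = 12 - N (t(N) = 4 - (N - 2*4) = 4 - (N - 8) = 4 - (-8 + N) = 4 + (8 - N) = 12 - N)
1/(-6106 + t(84)) = 1/(-6106 + (12 - 1*84)) = 1/(-6106 + (12 - 84)) = 1/(-6106 - 72) = 1/(-6178) = -1/6178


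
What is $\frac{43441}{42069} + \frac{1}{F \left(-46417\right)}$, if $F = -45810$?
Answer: $\frac{30790441711213}{29817985123710} \approx 1.0326$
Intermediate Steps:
$\frac{43441}{42069} + \frac{1}{F \left(-46417\right)} = \frac{43441}{42069} + \frac{1}{\left(-45810\right) \left(-46417\right)} = 43441 \cdot \frac{1}{42069} - - \frac{1}{2126362770} = \frac{43441}{42069} + \frac{1}{2126362770} = \frac{30790441711213}{29817985123710}$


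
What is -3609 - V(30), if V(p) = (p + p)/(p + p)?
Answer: -3610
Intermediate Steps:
V(p) = 1 (V(p) = (2*p)/((2*p)) = (2*p)*(1/(2*p)) = 1)
-3609 - V(30) = -3609 - 1*1 = -3609 - 1 = -3610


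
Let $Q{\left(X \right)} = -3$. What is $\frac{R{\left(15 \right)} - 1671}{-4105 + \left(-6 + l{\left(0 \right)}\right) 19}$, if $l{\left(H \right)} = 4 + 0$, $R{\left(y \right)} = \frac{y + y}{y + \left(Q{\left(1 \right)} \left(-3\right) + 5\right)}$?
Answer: $\frac{16143}{40049} \approx 0.40308$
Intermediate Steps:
$R{\left(y \right)} = \frac{2 y}{14 + y}$ ($R{\left(y \right)} = \frac{y + y}{y + \left(\left(-3\right) \left(-3\right) + 5\right)} = \frac{2 y}{y + \left(9 + 5\right)} = \frac{2 y}{y + 14} = \frac{2 y}{14 + y}$)
$l{\left(H \right)} = 4$
$\frac{R{\left(15 \right)} - 1671}{-4105 + \left(-6 + l{\left(0 \right)}\right) 19} = \frac{2 \cdot 15 \frac{1}{14 + 15} - 1671}{-4105 + \left(-6 + 4\right) 19} = \frac{2 \cdot 15 \cdot \frac{1}{29} - 1671}{-4105 - 38} = \frac{\frac{30}{29} - 1671}{-4143} = \left(- \frac{48429}{29}\right) \left(- \frac{1}{4143}\right) = \frac{16143}{40049}$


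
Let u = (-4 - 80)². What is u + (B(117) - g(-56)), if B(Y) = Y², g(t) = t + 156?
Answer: 20645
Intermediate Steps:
g(t) = 156 + t
u = 7056 (u = (-84)² = 7056)
u + (B(117) - g(-56)) = 7056 + (117² - (156 - 56)) = 7056 + (13689 - 1*100) = 7056 + (13689 - 100) = 7056 + 13589 = 20645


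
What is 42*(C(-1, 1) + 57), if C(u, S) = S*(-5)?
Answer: 2184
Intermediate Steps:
C(u, S) = -5*S
42*(C(-1, 1) + 57) = 42*(-5*1 + 57) = 42*(-5 + 57) = 42*52 = 2184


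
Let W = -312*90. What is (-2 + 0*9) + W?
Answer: -28082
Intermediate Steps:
W = -28080
(-2 + 0*9) + W = (-2 + 0*9) - 28080 = (-2 + 0) - 28080 = -2 - 28080 = -28082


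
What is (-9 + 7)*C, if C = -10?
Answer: 20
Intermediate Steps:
(-9 + 7)*C = (-9 + 7)*(-10) = -2*(-10) = 20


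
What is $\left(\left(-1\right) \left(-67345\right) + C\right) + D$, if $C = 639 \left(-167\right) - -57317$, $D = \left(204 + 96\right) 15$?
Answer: $22449$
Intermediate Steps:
$D = 4500$ ($D = 300 \cdot 15 = 4500$)
$C = -49396$ ($C = -106713 + 57317 = -49396$)
$\left(\left(-1\right) \left(-67345\right) + C\right) + D = \left(\left(-1\right) \left(-67345\right) - 49396\right) + 4500 = \left(67345 - 49396\right) + 4500 = 17949 + 4500 = 22449$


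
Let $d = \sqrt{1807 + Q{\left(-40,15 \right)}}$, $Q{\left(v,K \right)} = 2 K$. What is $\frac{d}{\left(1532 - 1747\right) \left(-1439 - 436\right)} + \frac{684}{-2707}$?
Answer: $- \frac{684}{2707} + \frac{\sqrt{1837}}{403125} \approx -0.25257$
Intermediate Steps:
$d = \sqrt{1837}$ ($d = \sqrt{1807 + 2 \cdot 15} = \sqrt{1807 + 30} = \sqrt{1837} \approx 42.86$)
$\frac{d}{\left(1532 - 1747\right) \left(-1439 - 436\right)} + \frac{684}{-2707} = \frac{\sqrt{1837}}{\left(1532 - 1747\right) \left(-1439 - 436\right)} + \frac{684}{-2707} = \frac{\sqrt{1837}}{\left(-215\right) \left(-1875\right)} + 684 \left(- \frac{1}{2707}\right) = \frac{\sqrt{1837}}{403125} - \frac{684}{2707} = - \frac{684}{2707} + \frac{\sqrt{1837}}{403125}$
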